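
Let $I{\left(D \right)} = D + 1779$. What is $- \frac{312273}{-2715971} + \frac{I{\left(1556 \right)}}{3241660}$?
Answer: $\frac{12015772429}{103579465316} \approx 0.11601$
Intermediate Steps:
$I{\left(D \right)} = 1779 + D$
$- \frac{312273}{-2715971} + \frac{I{\left(1556 \right)}}{3241660} = - \frac{312273}{-2715971} + \frac{1779 + 1556}{3241660} = \left(-312273\right) \left(- \frac{1}{2715971}\right) + 3335 \cdot \frac{1}{3241660} = \frac{18369}{159763} + \frac{667}{648332} = \frac{12015772429}{103579465316}$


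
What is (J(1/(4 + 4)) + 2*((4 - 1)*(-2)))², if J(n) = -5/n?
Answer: 2704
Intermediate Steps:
(J(1/(4 + 4)) + 2*((4 - 1)*(-2)))² = (-5/(1/(4 + 4)) + 2*((4 - 1)*(-2)))² = (-5/(1/8) + 2*(3*(-2)))² = (-5/⅛ + 2*(-6))² = (-5*8 - 12)² = (-40 - 12)² = (-52)² = 2704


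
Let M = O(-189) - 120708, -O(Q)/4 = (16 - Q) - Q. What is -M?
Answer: 122284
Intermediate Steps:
O(Q) = -64 + 8*Q (O(Q) = -4*((16 - Q) - Q) = -4*(16 - 2*Q) = -64 + 8*Q)
M = -122284 (M = (-64 + 8*(-189)) - 120708 = (-64 - 1512) - 120708 = -1576 - 120708 = -122284)
-M = -1*(-122284) = 122284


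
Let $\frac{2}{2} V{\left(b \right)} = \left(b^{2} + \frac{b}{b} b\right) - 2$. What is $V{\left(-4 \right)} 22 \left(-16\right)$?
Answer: $-3520$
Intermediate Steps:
$V{\left(b \right)} = -2 + b + b^{2}$ ($V{\left(b \right)} = \left(b^{2} + \frac{b}{b} b\right) - 2 = \left(b^{2} + 1 b\right) - 2 = \left(b^{2} + b\right) - 2 = \left(b + b^{2}\right) - 2 = -2 + b + b^{2}$)
$V{\left(-4 \right)} 22 \left(-16\right) = \left(-2 - 4 + \left(-4\right)^{2}\right) 22 \left(-16\right) = \left(-2 - 4 + 16\right) 22 \left(-16\right) = 10 \cdot 22 \left(-16\right) = 220 \left(-16\right) = -3520$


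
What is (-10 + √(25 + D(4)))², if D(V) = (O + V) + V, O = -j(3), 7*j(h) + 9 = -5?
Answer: (10 - √35)² ≈ 16.678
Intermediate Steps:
j(h) = -2 (j(h) = -9/7 + (⅐)*(-5) = -9/7 - 5/7 = -2)
O = 2 (O = -1*(-2) = 2)
D(V) = 2 + 2*V (D(V) = (2 + V) + V = 2 + 2*V)
(-10 + √(25 + D(4)))² = (-10 + √(25 + (2 + 2*4)))² = (-10 + √(25 + (2 + 8)))² = (-10 + √(25 + 10))² = (-10 + √35)²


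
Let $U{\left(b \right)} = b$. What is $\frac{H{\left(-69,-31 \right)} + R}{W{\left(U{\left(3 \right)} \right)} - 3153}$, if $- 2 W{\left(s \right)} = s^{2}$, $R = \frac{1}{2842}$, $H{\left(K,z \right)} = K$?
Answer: $\frac{196097}{8973615} \approx 0.021853$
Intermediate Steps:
$R = \frac{1}{2842} \approx 0.00035186$
$W{\left(s \right)} = - \frac{s^{2}}{2}$
$\frac{H{\left(-69,-31 \right)} + R}{W{\left(U{\left(3 \right)} \right)} - 3153} = \frac{-69 + \frac{1}{2842}}{- \frac{3^{2}}{2} - 3153} = - \frac{196097}{2842 \left(\left(- \frac{1}{2}\right) 9 - 3153\right)} = - \frac{196097}{2842 \left(- \frac{9}{2} - 3153\right)} = - \frac{196097}{2842 \left(- \frac{6315}{2}\right)} = \left(- \frac{196097}{2842}\right) \left(- \frac{2}{6315}\right) = \frac{196097}{8973615}$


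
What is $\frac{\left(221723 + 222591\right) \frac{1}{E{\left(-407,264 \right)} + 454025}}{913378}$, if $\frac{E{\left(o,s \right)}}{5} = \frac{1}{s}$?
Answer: $\frac{58649448}{54739933214845} \approx 1.0714 \cdot 10^{-6}$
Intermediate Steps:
$E{\left(o,s \right)} = \frac{5}{s}$
$\frac{\left(221723 + 222591\right) \frac{1}{E{\left(-407,264 \right)} + 454025}}{913378} = \frac{\left(221723 + 222591\right) \frac{1}{\frac{5}{264} + 454025}}{913378} = \frac{444314}{5 \cdot \frac{1}{264} + 454025} \cdot \frac{1}{913378} = \frac{444314}{\frac{5}{264} + 454025} \cdot \frac{1}{913378} = \frac{444314}{\frac{119862605}{264}} \cdot \frac{1}{913378} = 444314 \cdot \frac{264}{119862605} \cdot \frac{1}{913378} = \frac{117298896}{119862605} \cdot \frac{1}{913378} = \frac{58649448}{54739933214845}$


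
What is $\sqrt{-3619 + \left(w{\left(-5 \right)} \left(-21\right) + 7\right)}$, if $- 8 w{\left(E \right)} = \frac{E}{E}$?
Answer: $\frac{5 i \sqrt{2310}}{4} \approx 60.078 i$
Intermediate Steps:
$w{\left(E \right)} = - \frac{1}{8}$ ($w{\left(E \right)} = - \frac{E \frac{1}{E}}{8} = \left(- \frac{1}{8}\right) 1 = - \frac{1}{8}$)
$\sqrt{-3619 + \left(w{\left(-5 \right)} \left(-21\right) + 7\right)} = \sqrt{-3619 + \left(\left(- \frac{1}{8}\right) \left(-21\right) + 7\right)} = \sqrt{-3619 + \left(\frac{21}{8} + 7\right)} = \sqrt{-3619 + \frac{77}{8}} = \sqrt{- \frac{28875}{8}} = \frac{5 i \sqrt{2310}}{4}$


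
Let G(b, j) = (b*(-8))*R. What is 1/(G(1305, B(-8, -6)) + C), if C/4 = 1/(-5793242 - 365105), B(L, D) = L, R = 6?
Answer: -6158347/385758856084 ≈ -1.5964e-5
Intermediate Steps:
C = -4/6158347 (C = 4/(-5793242 - 365105) = 4/(-6158347) = 4*(-1/6158347) = -4/6158347 ≈ -6.4952e-7)
G(b, j) = -48*b (G(b, j) = (b*(-8))*6 = -8*b*6 = -48*b)
1/(G(1305, B(-8, -6)) + C) = 1/(-48*1305 - 4/6158347) = 1/(-62640 - 4/6158347) = 1/(-385758856084/6158347) = -6158347/385758856084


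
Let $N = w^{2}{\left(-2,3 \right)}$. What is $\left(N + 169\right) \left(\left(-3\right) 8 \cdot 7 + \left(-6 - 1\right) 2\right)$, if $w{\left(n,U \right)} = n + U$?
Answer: $-30940$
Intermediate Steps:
$w{\left(n,U \right)} = U + n$
$N = 1$ ($N = \left(3 - 2\right)^{2} = 1^{2} = 1$)
$\left(N + 169\right) \left(\left(-3\right) 8 \cdot 7 + \left(-6 - 1\right) 2\right) = \left(1 + 169\right) \left(\left(-3\right) 8 \cdot 7 + \left(-6 - 1\right) 2\right) = 170 \left(\left(-24\right) 7 - 14\right) = 170 \left(-168 - 14\right) = 170 \left(-182\right) = -30940$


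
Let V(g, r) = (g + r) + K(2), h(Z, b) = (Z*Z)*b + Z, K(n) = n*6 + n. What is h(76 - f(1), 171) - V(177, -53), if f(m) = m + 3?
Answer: 886398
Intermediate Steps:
f(m) = 3 + m
K(n) = 7*n (K(n) = 6*n + n = 7*n)
h(Z, b) = Z + b*Z**2 (h(Z, b) = Z**2*b + Z = b*Z**2 + Z = Z + b*Z**2)
V(g, r) = 14 + g + r (V(g, r) = (g + r) + 7*2 = (g + r) + 14 = 14 + g + r)
h(76 - f(1), 171) - V(177, -53) = (76 - (3 + 1))*(1 + (76 - (3 + 1))*171) - (14 + 177 - 53) = (76 - 1*4)*(1 + (76 - 1*4)*171) - 1*138 = (76 - 4)*(1 + (76 - 4)*171) - 138 = 72*(1 + 72*171) - 138 = 72*(1 + 12312) - 138 = 72*12313 - 138 = 886536 - 138 = 886398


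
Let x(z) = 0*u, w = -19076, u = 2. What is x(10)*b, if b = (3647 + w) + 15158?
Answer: 0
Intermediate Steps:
b = -271 (b = (3647 - 19076) + 15158 = -15429 + 15158 = -271)
x(z) = 0 (x(z) = 0*2 = 0)
x(10)*b = 0*(-271) = 0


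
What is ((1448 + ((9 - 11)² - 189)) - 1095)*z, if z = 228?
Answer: 38304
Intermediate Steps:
((1448 + ((9 - 11)² - 189)) - 1095)*z = ((1448 + ((9 - 11)² - 189)) - 1095)*228 = ((1448 + ((-2)² - 189)) - 1095)*228 = ((1448 + (4 - 189)) - 1095)*228 = ((1448 - 185) - 1095)*228 = (1263 - 1095)*228 = 168*228 = 38304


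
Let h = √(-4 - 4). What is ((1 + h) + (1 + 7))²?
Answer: 73 + 36*I*√2 ≈ 73.0 + 50.912*I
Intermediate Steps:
h = 2*I*√2 (h = √(-8) = 2*I*√2 ≈ 2.8284*I)
((1 + h) + (1 + 7))² = ((1 + 2*I*√2) + (1 + 7))² = ((1 + 2*I*√2) + 8)² = (9 + 2*I*√2)²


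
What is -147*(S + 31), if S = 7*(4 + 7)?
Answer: -15876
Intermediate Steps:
S = 77 (S = 7*11 = 77)
-147*(S + 31) = -147*(77 + 31) = -147*108 = -15876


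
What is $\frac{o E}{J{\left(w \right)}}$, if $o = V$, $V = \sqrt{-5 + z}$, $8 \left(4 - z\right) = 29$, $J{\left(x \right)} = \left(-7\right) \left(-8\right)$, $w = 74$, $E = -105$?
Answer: $- \frac{15 i \sqrt{74}}{32} \approx - 4.0323 i$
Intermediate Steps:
$J{\left(x \right)} = 56$
$z = \frac{3}{8}$ ($z = 4 - \frac{29}{8} = \frac{3}{8} \approx 0.375$)
$V = \frac{i \sqrt{74}}{4}$ ($V = \sqrt{-5 + \frac{3}{8}} = \sqrt{- \frac{37}{8}} = \frac{i \sqrt{74}}{4} \approx 2.1506 i$)
$o = \frac{i \sqrt{74}}{4} \approx 2.1506 i$
$\frac{o E}{J{\left(w \right)}} = \frac{\frac{i \sqrt{74}}{4} \left(-105\right)}{56} = - \frac{105 i \sqrt{74}}{4} \cdot \frac{1}{56} = - \frac{15 i \sqrt{74}}{32}$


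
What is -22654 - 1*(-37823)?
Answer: 15169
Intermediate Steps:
-22654 - 1*(-37823) = -22654 + 37823 = 15169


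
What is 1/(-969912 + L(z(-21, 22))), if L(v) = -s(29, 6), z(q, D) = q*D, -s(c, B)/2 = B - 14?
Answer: -1/969928 ≈ -1.0310e-6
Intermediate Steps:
s(c, B) = 28 - 2*B (s(c, B) = -2*(B - 14) = -2*(-14 + B) = 28 - 2*B)
z(q, D) = D*q
L(v) = -16 (L(v) = -(28 - 2*6) = -(28 - 12) = -1*16 = -16)
1/(-969912 + L(z(-21, 22))) = 1/(-969912 - 16) = 1/(-969928) = -1/969928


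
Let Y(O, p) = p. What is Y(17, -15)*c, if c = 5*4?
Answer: -300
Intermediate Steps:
c = 20
Y(17, -15)*c = -15*20 = -300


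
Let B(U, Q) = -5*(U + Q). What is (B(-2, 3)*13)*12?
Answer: -780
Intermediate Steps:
B(U, Q) = -5*Q - 5*U (B(U, Q) = -5*(Q + U) = -5*Q - 5*U)
(B(-2, 3)*13)*12 = ((-5*3 - 5*(-2))*13)*12 = ((-15 + 10)*13)*12 = -5*13*12 = -65*12 = -780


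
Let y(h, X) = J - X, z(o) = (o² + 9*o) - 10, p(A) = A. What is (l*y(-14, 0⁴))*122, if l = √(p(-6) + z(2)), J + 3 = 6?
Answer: 366*√6 ≈ 896.51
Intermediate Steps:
J = 3 (J = -3 + 6 = 3)
z(o) = -10 + o² + 9*o
y(h, X) = 3 - X
l = √6 (l = √(-6 + (-10 + 2² + 9*2)) = √(-6 + (-10 + 4 + 18)) = √(-6 + 12) = √6 ≈ 2.4495)
(l*y(-14, 0⁴))*122 = (√6*(3 - 1*0⁴))*122 = (√6*(3 - 1*0))*122 = (√6*(3 + 0))*122 = (√6*3)*122 = (3*√6)*122 = 366*√6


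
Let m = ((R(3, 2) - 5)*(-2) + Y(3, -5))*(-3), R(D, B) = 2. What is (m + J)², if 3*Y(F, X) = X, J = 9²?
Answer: 4624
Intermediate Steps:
J = 81
Y(F, X) = X/3
m = -13 (m = ((2 - 5)*(-2) + (⅓)*(-5))*(-3) = (-3*(-2) - 5/3)*(-3) = (6 - 5/3)*(-3) = (13/3)*(-3) = -13)
(m + J)² = (-13 + 81)² = 68² = 4624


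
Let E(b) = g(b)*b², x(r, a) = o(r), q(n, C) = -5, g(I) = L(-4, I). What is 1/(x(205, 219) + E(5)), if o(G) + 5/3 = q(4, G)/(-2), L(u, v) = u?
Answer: -6/595 ≈ -0.010084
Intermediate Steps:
g(I) = -4
o(G) = ⅚ (o(G) = -5/3 - 5/(-2) = -5/3 - 5*(-½) = -5/3 + 5/2 = ⅚)
x(r, a) = ⅚
E(b) = -4*b²
1/(x(205, 219) + E(5)) = 1/(⅚ - 4*5²) = 1/(⅚ - 4*25) = 1/(⅚ - 100) = 1/(-595/6) = -6/595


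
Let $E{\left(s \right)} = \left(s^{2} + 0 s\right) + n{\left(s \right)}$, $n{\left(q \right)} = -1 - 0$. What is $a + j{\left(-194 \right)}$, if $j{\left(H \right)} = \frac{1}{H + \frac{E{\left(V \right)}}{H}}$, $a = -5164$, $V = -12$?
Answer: $- \frac{195090950}{37779} \approx -5164.0$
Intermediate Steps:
$n{\left(q \right)} = -1$ ($n{\left(q \right)} = -1 + 0 = -1$)
$E{\left(s \right)} = -1 + s^{2}$ ($E{\left(s \right)} = \left(s^{2} + 0 s\right) - 1 = \left(s^{2} + 0\right) - 1 = s^{2} - 1 = -1 + s^{2}$)
$j{\left(H \right)} = \frac{1}{H + \frac{143}{H}}$ ($j{\left(H \right)} = \frac{1}{H + \frac{-1 + \left(-12\right)^{2}}{H}} = \frac{1}{H + \frac{-1 + 144}{H}} = \frac{1}{H + \frac{143}{H}}$)
$a + j{\left(-194 \right)} = -5164 - \frac{194}{143 + \left(-194\right)^{2}} = -5164 - \frac{194}{143 + 37636} = -5164 - \frac{194}{37779} = - \frac{195090950}{37779}$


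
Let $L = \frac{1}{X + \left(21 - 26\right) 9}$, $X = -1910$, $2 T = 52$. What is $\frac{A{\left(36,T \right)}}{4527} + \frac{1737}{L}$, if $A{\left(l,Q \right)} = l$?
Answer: $- \frac{1708105001}{503} \approx -3.3958 \cdot 10^{6}$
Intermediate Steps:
$T = 26$ ($T = \frac{1}{2} \cdot 52 = 26$)
$L = - \frac{1}{1955}$ ($L = \frac{1}{-1910 + \left(21 - 26\right) 9} = \frac{1}{-1910 - 45} = \frac{1}{-1955} = - \frac{1}{1955} \approx -0.00051151$)
$\frac{A{\left(36,T \right)}}{4527} + \frac{1737}{L} = \frac{36}{4527} + \frac{1737}{- \frac{1}{1955}} = 36 \cdot \frac{1}{4527} + 1737 \left(-1955\right) = \frac{4}{503} - 3395835 = - \frac{1708105001}{503}$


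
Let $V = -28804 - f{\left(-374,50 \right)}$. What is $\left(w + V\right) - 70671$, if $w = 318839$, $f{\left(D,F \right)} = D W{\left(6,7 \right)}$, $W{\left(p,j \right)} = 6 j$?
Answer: $235072$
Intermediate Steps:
$f{\left(D,F \right)} = 42 D$ ($f{\left(D,F \right)} = D 6 \cdot 7 = D 42 = 42 D$)
$V = -13096$ ($V = -28804 - 42 \left(-374\right) = -28804 - -15708 = -28804 + 15708 = -13096$)
$\left(w + V\right) - 70671 = \left(318839 - 13096\right) - 70671 = 305743 - 70671 = 235072$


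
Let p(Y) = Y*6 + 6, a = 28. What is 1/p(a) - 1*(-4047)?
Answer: 704179/174 ≈ 4047.0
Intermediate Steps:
p(Y) = 6 + 6*Y (p(Y) = 6*Y + 6 = 6 + 6*Y)
1/p(a) - 1*(-4047) = 1/(6 + 6*28) - 1*(-4047) = 1/(6 + 168) + 4047 = 1/174 + 4047 = 704179/174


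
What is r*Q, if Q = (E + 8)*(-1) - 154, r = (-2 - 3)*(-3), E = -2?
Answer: -2400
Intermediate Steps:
r = 15 (r = -5*(-3) = 15)
Q = -160 (Q = (-2 + 8)*(-1) - 154 = 6*(-1) - 154 = -6 - 154 = -160)
r*Q = 15*(-160) = -2400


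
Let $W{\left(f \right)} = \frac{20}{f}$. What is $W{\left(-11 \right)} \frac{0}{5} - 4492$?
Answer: $-4492$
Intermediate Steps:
$W{\left(-11 \right)} \frac{0}{5} - 4492 = \frac{20}{-11} \cdot \frac{0}{5} - 4492 = 20 \left(- \frac{1}{11}\right) 0 \cdot \frac{1}{5} - 4492 = \left(- \frac{20}{11}\right) 0 - 4492 = 0 - 4492 = -4492$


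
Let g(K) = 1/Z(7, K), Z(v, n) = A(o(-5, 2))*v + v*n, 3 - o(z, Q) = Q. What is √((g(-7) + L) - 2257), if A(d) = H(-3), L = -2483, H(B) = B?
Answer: I*√23226070/70 ≈ 68.848*I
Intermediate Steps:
o(z, Q) = 3 - Q
A(d) = -3
Z(v, n) = -3*v + n*v (Z(v, n) = -3*v + v*n = -3*v + n*v)
g(K) = 1/(-21 + 7*K) (g(K) = 1/(7*(-3 + K)) = 1/(-21 + 7*K))
√((g(-7) + L) - 2257) = √((1/(7*(-3 - 7)) - 2483) - 2257) = √(((⅐)/(-10) - 2483) - 2257) = √(((⅐)*(-⅒) - 2483) - 2257) = √((-1/70 - 2483) - 2257) = √(-173811/70 - 2257) = √(-331801/70) = I*√23226070/70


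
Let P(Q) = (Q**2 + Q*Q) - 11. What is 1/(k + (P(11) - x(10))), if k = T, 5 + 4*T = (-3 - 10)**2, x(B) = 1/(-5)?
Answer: 5/1361 ≈ 0.0036738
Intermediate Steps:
x(B) = -1/5
P(Q) = -11 + 2*Q**2 (P(Q) = (Q**2 + Q**2) - 11 = 2*Q**2 - 11 = -11 + 2*Q**2)
T = 41 (T = -5/4 + (-3 - 10)**2/4 = -5/4 + (1/4)*(-13)**2 = -5/4 + (1/4)*169 = -5/4 + 169/4 = 41)
k = 41
1/(k + (P(11) - x(10))) = 1/(41 + ((-11 + 2*11**2) - 1*(-1/5))) = 1/(41 + ((-11 + 2*121) + 1/5)) = 1/(41 + ((-11 + 242) + 1/5)) = 1/(41 + (231 + 1/5)) = 1/(41 + 1156/5) = 1/(1361/5) = 5/1361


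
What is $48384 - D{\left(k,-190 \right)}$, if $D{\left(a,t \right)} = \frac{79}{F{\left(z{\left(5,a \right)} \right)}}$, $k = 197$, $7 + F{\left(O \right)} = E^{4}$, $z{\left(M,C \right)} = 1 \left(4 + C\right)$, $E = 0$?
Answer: $\frac{338767}{7} \approx 48395.0$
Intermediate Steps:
$z{\left(M,C \right)} = 4 + C$
$F{\left(O \right)} = -7$ ($F{\left(O \right)} = -7 + 0^{4} = -7 + 0 = -7$)
$D{\left(a,t \right)} = - \frac{79}{7}$ ($D{\left(a,t \right)} = \frac{79}{-7} = 79 \left(- \frac{1}{7}\right) = - \frac{79}{7}$)
$48384 - D{\left(k,-190 \right)} = 48384 - - \frac{79}{7} = 48384 + \frac{79}{7} = \frac{338767}{7}$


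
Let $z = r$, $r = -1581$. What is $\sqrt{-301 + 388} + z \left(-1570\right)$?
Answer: $2482170 + \sqrt{87} \approx 2.4822 \cdot 10^{6}$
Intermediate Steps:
$z = -1581$
$\sqrt{-301 + 388} + z \left(-1570\right) = \sqrt{-301 + 388} - -2482170 = \sqrt{87} + 2482170 = 2482170 + \sqrt{87}$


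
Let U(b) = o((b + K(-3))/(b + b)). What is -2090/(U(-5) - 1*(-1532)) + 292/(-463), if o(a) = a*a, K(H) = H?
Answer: -17690011/8870154 ≈ -1.9943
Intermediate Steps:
o(a) = a²
U(b) = (-3 + b)²/(4*b²) (U(b) = ((b - 3)/(b + b))² = ((-3 + b)/((2*b)))² = ((-3 + b)*(1/(2*b)))² = ((-3 + b)/(2*b))² = (-3 + b)²/(4*b²))
-2090/(U(-5) - 1*(-1532)) + 292/(-463) = -2090/((¼)*(-3 - 5)²/(-5)² - 1*(-1532)) + 292/(-463) = -2090/((¼)*(1/25)*(-8)² + 1532) + 292*(-1/463) = -2090/((¼)*(1/25)*64 + 1532) - 292/463 = -2090/(16/25 + 1532) - 292/463 = -2090/38316/25 - 292/463 = -2090*25/38316 - 292/463 = -26125/19158 - 292/463 = -17690011/8870154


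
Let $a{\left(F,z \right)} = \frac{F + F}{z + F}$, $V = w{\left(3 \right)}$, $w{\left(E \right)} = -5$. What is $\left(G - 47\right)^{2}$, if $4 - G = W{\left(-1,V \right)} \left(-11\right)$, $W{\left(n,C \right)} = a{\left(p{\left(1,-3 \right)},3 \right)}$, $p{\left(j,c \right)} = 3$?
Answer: $1024$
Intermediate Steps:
$V = -5$
$a{\left(F,z \right)} = \frac{2 F}{F + z}$
$W{\left(n,C \right)} = 1$ ($W{\left(n,C \right)} = 2 \cdot 3 \frac{1}{3 + 3} = 2 \cdot 3 \cdot \frac{1}{6} = 1$)
$G = 15$ ($G = 4 - 1 \left(-11\right) = 4 - -11 = 4 + 11 = 15$)
$\left(G - 47\right)^{2} = \left(15 - 47\right)^{2} = \left(-32\right)^{2} = 1024$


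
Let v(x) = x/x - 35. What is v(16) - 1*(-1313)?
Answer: 1279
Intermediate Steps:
v(x) = -34 (v(x) = 1 - 35 = -34)
v(16) - 1*(-1313) = -34 - 1*(-1313) = -34 + 1313 = 1279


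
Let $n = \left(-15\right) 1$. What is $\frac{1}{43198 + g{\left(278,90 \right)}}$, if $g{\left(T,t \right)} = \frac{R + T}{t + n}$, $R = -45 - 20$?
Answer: $\frac{25}{1080021} \approx 2.3148 \cdot 10^{-5}$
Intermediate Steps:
$R = -65$ ($R = -45 - 20 = -65$)
$n = -15$
$g{\left(T,t \right)} = \frac{-65 + T}{-15 + t}$ ($g{\left(T,t \right)} = \frac{-65 + T}{t - 15} = \frac{-65 + T}{-15 + t}$)
$\frac{1}{43198 + g{\left(278,90 \right)}} = \frac{1}{43198 + \frac{-65 + 278}{-15 + 90}} = \frac{1}{43198 + \frac{1}{75} \cdot 213} = \frac{1}{43198 + \frac{71}{25}} = \frac{1}{\frac{1080021}{25}} = \frac{25}{1080021}$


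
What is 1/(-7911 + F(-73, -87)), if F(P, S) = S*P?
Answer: -1/1560 ≈ -0.00064103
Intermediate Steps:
F(P, S) = P*S
1/(-7911 + F(-73, -87)) = 1/(-7911 - 73*(-87)) = 1/(-7911 + 6351) = 1/(-1560) = -1/1560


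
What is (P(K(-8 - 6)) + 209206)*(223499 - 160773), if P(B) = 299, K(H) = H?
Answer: 13141410630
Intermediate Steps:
(P(K(-8 - 6)) + 209206)*(223499 - 160773) = (299 + 209206)*(223499 - 160773) = 209505*62726 = 13141410630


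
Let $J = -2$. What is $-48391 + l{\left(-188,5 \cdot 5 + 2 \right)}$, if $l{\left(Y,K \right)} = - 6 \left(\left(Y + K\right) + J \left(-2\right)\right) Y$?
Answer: $-225487$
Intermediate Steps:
$l{\left(Y,K \right)} = Y \left(-24 - 6 K - 6 Y\right)$ ($l{\left(Y,K \right)} = - 6 \left(\left(Y + K\right) - -4\right) Y = - 6 \left(\left(K + Y\right) + 4\right) Y = - 6 \left(4 + K + Y\right) Y = \left(-24 - 6 K - 6 Y\right) Y = Y \left(-24 - 6 K - 6 Y\right)$)
$-48391 + l{\left(-188,5 \cdot 5 + 2 \right)} = -48391 - - 1128 \left(4 + \left(5 \cdot 5 + 2\right) - 188\right) = -48391 - - 1128 \left(4 + \left(25 + 2\right) - 188\right) = -48391 - - 1128 \left(4 + 27 - 188\right) = -48391 - \left(-1128\right) \left(-157\right) = -48391 - 177096 = -225487$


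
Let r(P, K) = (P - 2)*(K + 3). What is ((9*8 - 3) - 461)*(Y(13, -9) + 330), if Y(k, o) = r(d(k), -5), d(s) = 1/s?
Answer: -1701280/13 ≈ -1.3087e+5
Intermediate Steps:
d(s) = 1/s
r(P, K) = (-2 + P)*(3 + K)
Y(k, o) = 4 - 2/k (Y(k, o) = -6 - 2*(-5) + 3/k - 5/k = -6 + 10 + 3/k - 5/k = 4 - 2/k)
((9*8 - 3) - 461)*(Y(13, -9) + 330) = ((9*8 - 3) - 461)*((4 - 2/13) + 330) = ((72 - 3) - 461)*((4 - 2*1/13) + 330) = (69 - 461)*((4 - 2/13) + 330) = -392*(50/13 + 330) = -392*4340/13 = -1701280/13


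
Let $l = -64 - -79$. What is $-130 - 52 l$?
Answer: $-910$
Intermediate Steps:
$l = 15$ ($l = -64 + 79 = 15$)
$-130 - 52 l = -130 - 780 = -910$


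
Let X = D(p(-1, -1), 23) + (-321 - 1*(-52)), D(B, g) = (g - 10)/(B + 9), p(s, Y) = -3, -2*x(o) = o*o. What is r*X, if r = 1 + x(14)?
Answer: 155297/6 ≈ 25883.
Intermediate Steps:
x(o) = -o²/2 (x(o) = -o*o/2 = -o²/2)
D(B, g) = (-10 + g)/(9 + B)
X = -1601/6 (X = (-10 + 23)/(9 - 3) + (-321 - 1*(-52)) = 13/6 + (-321 + 52) = (⅙)*13 - 269 = 13/6 - 269 = -1601/6 ≈ -266.83)
r = -97 (r = 1 - ½*14² = 1 - ½*196 = 1 - 98 = -97)
r*X = -97*(-1601/6) = 155297/6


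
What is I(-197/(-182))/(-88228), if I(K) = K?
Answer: -197/16057496 ≈ -1.2268e-5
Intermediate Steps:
I(-197/(-182))/(-88228) = -197/(-182)/(-88228) = -197*(-1/182)*(-1/88228) = (197/182)*(-1/88228) = -197/16057496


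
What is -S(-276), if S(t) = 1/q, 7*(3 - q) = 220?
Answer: 7/199 ≈ 0.035176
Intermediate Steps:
q = -199/7 (q = 3 - ⅐*220 = 3 - 220/7 = -199/7 ≈ -28.429)
S(t) = -7/199 (S(t) = 1/(-199/7) = -7/199)
-S(-276) = -1*(-7/199) = 7/199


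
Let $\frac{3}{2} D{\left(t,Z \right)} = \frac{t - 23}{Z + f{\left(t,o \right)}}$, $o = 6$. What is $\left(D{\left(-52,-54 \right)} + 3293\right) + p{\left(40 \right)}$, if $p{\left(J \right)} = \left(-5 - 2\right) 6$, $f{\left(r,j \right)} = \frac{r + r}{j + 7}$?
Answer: $\frac{100806}{31} \approx 3251.8$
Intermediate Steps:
$f{\left(r,j \right)} = \frac{2 r}{7 + j}$
$D{\left(t,Z \right)} = \frac{2 \left(-23 + t\right)}{3 \left(Z + \frac{2 t}{13}\right)}$ ($D{\left(t,Z \right)} = \frac{2 \frac{t - 23}{Z + \frac{2 t}{7 + 6}}}{3} = \frac{2 \frac{-23 + t}{Z + \frac{2 t}{13}}}{3} = \frac{2 \left(-23 + t\right)}{3 \left(Z + \frac{2 t}{13}\right)}$)
$p{\left(J \right)} = -42$ ($p{\left(J \right)} = \left(-7\right) 6 = -42$)
$\left(D{\left(-52,-54 \right)} + 3293\right) + p{\left(40 \right)} = \left(\frac{26 \left(-23 - 52\right)}{3 \left(2 \left(-52\right) + 13 \left(-54\right)\right)} + 3293\right) - 42 = \left(\frac{26}{3} \frac{1}{-104 - 702} \left(-75\right) + 3293\right) - 42 = \left(\frac{26}{3} \frac{1}{-806} \left(-75\right) + 3293\right) - 42 = \left(\frac{26}{3} \left(- \frac{1}{806}\right) \left(-75\right) + 3293\right) - 42 = \left(\frac{25}{31} + 3293\right) - 42 = \frac{102108}{31} - 42 = \frac{100806}{31}$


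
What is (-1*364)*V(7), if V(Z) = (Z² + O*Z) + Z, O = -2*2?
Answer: -10192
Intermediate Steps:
O = -4
V(Z) = Z² - 3*Z (V(Z) = (Z² - 4*Z) + Z = Z² - 3*Z)
(-1*364)*V(7) = (-1*364)*(7*(-3 + 7)) = -2548*4 = -364*28 = -10192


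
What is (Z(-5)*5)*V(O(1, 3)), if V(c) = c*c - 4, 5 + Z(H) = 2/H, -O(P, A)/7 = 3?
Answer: -11799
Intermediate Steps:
O(P, A) = -21 (O(P, A) = -7*3 = -21)
Z(H) = -5 + 2/H
V(c) = -4 + c² (V(c) = c² - 4 = -4 + c²)
(Z(-5)*5)*V(O(1, 3)) = ((-5 + 2/(-5))*5)*(-4 + (-21)²) = ((-5 + 2*(-⅕))*5)*(-4 + 441) = ((-5 - ⅖)*5)*437 = -27/5*5*437 = -27*437 = -11799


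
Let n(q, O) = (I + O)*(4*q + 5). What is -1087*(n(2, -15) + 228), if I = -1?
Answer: -21740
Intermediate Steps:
n(q, O) = (-1 + O)*(5 + 4*q) (n(q, O) = (-1 + O)*(4*q + 5) = (-1 + O)*(5 + 4*q))
-1087*(n(2, -15) + 228) = -1087*((-5 - 4*2 + 5*(-15) + 4*(-15)*2) + 228) = -1087*((-5 - 8 - 75 - 120) + 228) = -1087*(-208 + 228) = -1087*20 = -21740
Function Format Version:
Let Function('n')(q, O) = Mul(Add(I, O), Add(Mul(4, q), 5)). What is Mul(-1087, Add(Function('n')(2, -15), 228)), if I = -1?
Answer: -21740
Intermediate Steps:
Function('n')(q, O) = Mul(Add(-1, O), Add(5, Mul(4, q))) (Function('n')(q, O) = Mul(Add(-1, O), Add(Mul(4, q), 5)) = Mul(Add(-1, O), Add(5, Mul(4, q))))
Mul(-1087, Add(Function('n')(2, -15), 228)) = Mul(-1087, Add(Add(-5, Mul(-4, 2), Mul(5, -15), Mul(4, -15, 2)), 228)) = Mul(-1087, Add(Add(-5, -8, -75, -120), 228)) = Mul(-1087, Add(-208, 228)) = Mul(-1087, 20) = -21740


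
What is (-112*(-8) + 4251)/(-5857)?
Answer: -5147/5857 ≈ -0.87878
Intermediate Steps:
(-112*(-8) + 4251)/(-5857) = (896 + 4251)*(-1/5857) = 5147*(-1/5857) = -5147/5857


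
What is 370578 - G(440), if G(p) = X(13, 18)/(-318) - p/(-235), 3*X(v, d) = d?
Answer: 923105181/2491 ≈ 3.7058e+5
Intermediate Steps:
X(v, d) = d/3
G(p) = -1/53 + p/235 (G(p) = ((1/3)*18)/(-318) - p/(-235) = 6*(-1/318) - p*(-1/235) = -1/53 + p/235)
370578 - G(440) = 370578 - (-1/53 + (1/235)*440) = 370578 - (-1/53 + 88/47) = 370578 - 1*4617/2491 = 370578 - 4617/2491 = 923105181/2491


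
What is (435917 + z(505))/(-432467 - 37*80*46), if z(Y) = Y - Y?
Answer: -435917/568627 ≈ -0.76661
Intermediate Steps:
z(Y) = 0
(435917 + z(505))/(-432467 - 37*80*46) = (435917 + 0)/(-432467 - 37*80*46) = 435917/(-432467 - 2960*46) = 435917/(-432467 - 136160) = 435917/(-568627) = 435917*(-1/568627) = -435917/568627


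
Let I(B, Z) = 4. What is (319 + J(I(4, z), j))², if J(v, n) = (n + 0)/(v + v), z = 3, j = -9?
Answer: 6466849/64 ≈ 1.0104e+5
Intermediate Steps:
J(v, n) = n/(2*v) (J(v, n) = n/((2*v)) = n*(1/(2*v)) = n/(2*v))
(319 + J(I(4, z), j))² = (319 + (½)*(-9)/4)² = (319 + (½)*(-9)*(¼))² = (319 - 9/8)² = (2543/8)² = 6466849/64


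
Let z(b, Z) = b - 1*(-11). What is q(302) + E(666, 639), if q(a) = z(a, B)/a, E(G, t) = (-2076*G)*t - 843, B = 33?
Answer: -266814724721/302 ≈ -8.8349e+8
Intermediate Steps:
z(b, Z) = 11 + b (z(b, Z) = b + 11 = 11 + b)
E(G, t) = -843 - 2076*G*t (E(G, t) = -2076*G*t - 843 = -843 - 2076*G*t)
q(a) = (11 + a)/a
q(302) + E(666, 639) = (11 + 302)/302 + (-843 - 2076*666*639) = (1/302)*313 + (-843 - 883491624) = 313/302 - 883492467 = -266814724721/302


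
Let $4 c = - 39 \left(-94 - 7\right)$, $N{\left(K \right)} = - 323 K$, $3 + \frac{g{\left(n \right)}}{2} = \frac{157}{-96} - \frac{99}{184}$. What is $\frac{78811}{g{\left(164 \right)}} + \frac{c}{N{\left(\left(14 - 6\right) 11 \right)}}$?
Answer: $- \frac{9892431978621}{1298749408} \approx -7616.9$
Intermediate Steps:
$g{\left(n \right)} = - \frac{11423}{1104}$ ($g{\left(n \right)} = -6 + 2 \left(\frac{157}{-96} - \frac{99}{184}\right) = -6 + 2 \left(157 \left(- \frac{1}{96}\right) - \frac{99}{184}\right) = -6 + 2 \left(- \frac{157}{96} - \frac{99}{184}\right) = -6 + 2 \left(- \frac{4799}{2208}\right) = -6 - \frac{4799}{1104} = - \frac{11423}{1104}$)
$c = \frac{3939}{4}$ ($c = \frac{\left(-39\right) \left(-94 - 7\right)}{4} = \frac{\left(-39\right) \left(-101\right)}{4} = \frac{1}{4} \cdot 3939 = \frac{3939}{4} \approx 984.75$)
$\frac{78811}{g{\left(164 \right)}} + \frac{c}{N{\left(\left(14 - 6\right) 11 \right)}} = \frac{78811}{- \frac{11423}{1104}} + \frac{3939}{4 \left(- 323 \left(14 - 6\right) 11\right)} = 78811 \left(- \frac{1104}{11423}\right) + \frac{3939}{4 \left(- 323 \cdot 8 \cdot 11\right)} = - \frac{87007344}{11423} + \frac{3939}{4 \left(\left(-323\right) 88\right)} = - \frac{87007344}{11423} + \frac{3939}{4 \left(-28424\right)} = - \frac{87007344}{11423} + \frac{3939}{4} \left(- \frac{1}{28424}\right) = - \frac{87007344}{11423} - \frac{3939}{113696} = - \frac{9892431978621}{1298749408}$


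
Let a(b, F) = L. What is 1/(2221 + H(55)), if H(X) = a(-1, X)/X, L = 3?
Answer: 55/122158 ≈ 0.00045024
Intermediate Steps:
a(b, F) = 3
H(X) = 3/X
1/(2221 + H(55)) = 1/(2221 + 3/55) = 1/(122158/55) = 55/122158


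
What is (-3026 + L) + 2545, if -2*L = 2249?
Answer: -3211/2 ≈ -1605.5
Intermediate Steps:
L = -2249/2 (L = -½*2249 = -2249/2 ≈ -1124.5)
(-3026 + L) + 2545 = (-3026 - 2249/2) + 2545 = -8301/2 + 2545 = -3211/2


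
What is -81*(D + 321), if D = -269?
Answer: -4212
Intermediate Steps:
-81*(D + 321) = -81*(-269 + 321) = -81*52 = -4212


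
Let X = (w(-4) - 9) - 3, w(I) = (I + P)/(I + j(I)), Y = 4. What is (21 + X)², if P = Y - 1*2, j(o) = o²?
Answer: 2809/36 ≈ 78.028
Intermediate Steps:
P = 2 (P = 4 - 1*2 = 4 - 2 = 2)
w(I) = (2 + I)/(I + I²) (w(I) = (I + 2)/(I + I²) = (2 + I)/(I + I²))
X = -73/6 (X = ((2 - 4)/((-4)*(1 - 4)) - 9) - 3 = (-¼*(-2)/(-3) - 9) - 3 = (-¼*(-⅓)*(-2) - 9) - 3 = (-⅙ - 9) - 3 = -55/6 - 3 = -73/6 ≈ -12.167)
(21 + X)² = (21 - 73/6)² = (53/6)² = 2809/36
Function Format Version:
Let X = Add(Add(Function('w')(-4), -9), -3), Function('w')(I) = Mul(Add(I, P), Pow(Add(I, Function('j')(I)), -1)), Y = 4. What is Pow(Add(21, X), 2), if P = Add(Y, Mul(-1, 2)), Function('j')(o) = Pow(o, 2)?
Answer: Rational(2809, 36) ≈ 78.028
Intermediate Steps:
P = 2 (P = Add(4, Mul(-1, 2)) = Add(4, -2) = 2)
Function('w')(I) = Mul(Pow(Add(I, Pow(I, 2)), -1), Add(2, I)) (Function('w')(I) = Mul(Add(I, 2), Pow(Add(I, Pow(I, 2)), -1)) = Mul(Add(2, I), Pow(Add(I, Pow(I, 2)), -1)) = Mul(Pow(Add(I, Pow(I, 2)), -1), Add(2, I)))
X = Rational(-73, 6) (X = Add(Add(Mul(Pow(-4, -1), Pow(Add(1, -4), -1), Add(2, -4)), -9), -3) = Add(Add(Mul(Rational(-1, 4), Pow(-3, -1), -2), -9), -3) = Add(Add(Mul(Rational(-1, 4), Rational(-1, 3), -2), -9), -3) = Add(Add(Rational(-1, 6), -9), -3) = Add(Rational(-55, 6), -3) = Rational(-73, 6) ≈ -12.167)
Pow(Add(21, X), 2) = Pow(Add(21, Rational(-73, 6)), 2) = Pow(Rational(53, 6), 2) = Rational(2809, 36)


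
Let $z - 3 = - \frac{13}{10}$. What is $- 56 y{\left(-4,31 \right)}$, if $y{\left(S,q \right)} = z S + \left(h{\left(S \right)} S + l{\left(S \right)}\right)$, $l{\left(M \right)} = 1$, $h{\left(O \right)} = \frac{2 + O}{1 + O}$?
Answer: $\frac{7112}{15} \approx 474.13$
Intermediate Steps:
$h{\left(O \right)} = \frac{2 + O}{1 + O}$
$z = \frac{17}{10}$ ($z = 3 - \frac{13}{10} = \frac{17}{10} \approx 1.7$)
$y{\left(S,q \right)} = 1 + \frac{17 S}{10} + \frac{S \left(2 + S\right)}{1 + S}$ ($y{\left(S,q \right)} = \frac{17 S}{10} + \left(\frac{2 + S}{1 + S} S + 1\right) = \frac{17 S}{10} + \left(\frac{S \left(2 + S\right)}{1 + S} + 1\right) = \frac{17 S}{10} + \left(1 + \frac{S \left(2 + S\right)}{1 + S}\right) = 1 + \frac{17 S}{10} + \frac{S \left(2 + S\right)}{1 + S}$)
$- 56 y{\left(-4,31 \right)} = - 56 \frac{10 + 27 \left(-4\right)^{2} + 47 \left(-4\right)}{10 \left(1 - 4\right)} = - 56 \frac{10 + 27 \cdot 16 - 188}{10 \left(-3\right)} = - 56 \cdot \frac{1}{10} \left(- \frac{1}{3}\right) \left(10 + 432 - 188\right) = - 56 \cdot \frac{1}{10} \left(- \frac{1}{3}\right) 254 = \left(-56\right) \left(- \frac{127}{15}\right) = \frac{7112}{15}$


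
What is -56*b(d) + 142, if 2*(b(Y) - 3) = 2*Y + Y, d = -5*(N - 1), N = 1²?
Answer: -26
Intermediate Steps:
N = 1
d = 0 (d = -5*(1 - 1) = -5*0 = 0)
b(Y) = 3 + 3*Y/2 (b(Y) = 3 + (2*Y + Y)/2 = 3 + (3*Y)/2 = 3 + 3*Y/2)
-56*b(d) + 142 = -56*(3 + (3/2)*0) + 142 = -56*(3 + 0) + 142 = -56*3 + 142 = -168 + 142 = -26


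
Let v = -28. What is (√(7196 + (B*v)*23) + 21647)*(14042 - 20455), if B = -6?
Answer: -138822211 - 12826*√2765 ≈ -1.3950e+8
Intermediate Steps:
(√(7196 + (B*v)*23) + 21647)*(14042 - 20455) = (√(7196 - 6*(-28)*23) + 21647)*(14042 - 20455) = (√(7196 + 168*23) + 21647)*(-6413) = (√(7196 + 3864) + 21647)*(-6413) = (√11060 + 21647)*(-6413) = (2*√2765 + 21647)*(-6413) = (21647 + 2*√2765)*(-6413) = -138822211 - 12826*√2765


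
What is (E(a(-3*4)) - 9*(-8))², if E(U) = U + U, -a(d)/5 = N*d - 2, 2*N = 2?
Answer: 44944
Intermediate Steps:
N = 1 (N = (½)*2 = 1)
a(d) = 10 - 5*d (a(d) = -5*(1*d - 2) = -5*(d - 2) = -5*(-2 + d) = 10 - 5*d)
E(U) = 2*U
(E(a(-3*4)) - 9*(-8))² = (2*(10 - (-15)*4) - 9*(-8))² = (2*(10 - 5*(-12)) + 72)² = (2*(10 + 60) + 72)² = (2*70 + 72)² = (140 + 72)² = 212² = 44944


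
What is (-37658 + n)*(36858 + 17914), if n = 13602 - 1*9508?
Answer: -1838367408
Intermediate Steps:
n = 4094 (n = 13602 - 9508 = 4094)
(-37658 + n)*(36858 + 17914) = (-37658 + 4094)*(36858 + 17914) = -33564*54772 = -1838367408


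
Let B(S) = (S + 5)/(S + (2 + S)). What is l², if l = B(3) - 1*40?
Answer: 1521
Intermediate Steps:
B(S) = (5 + S)/(2 + 2*S)
l = -39 (l = (5 + 3)/(2*(1 + 3)) - 1*40 = (½)*8/4 - 40 = (½)*(¼)*8 - 40 = 1 - 40 = -39)
l² = (-39)² = 1521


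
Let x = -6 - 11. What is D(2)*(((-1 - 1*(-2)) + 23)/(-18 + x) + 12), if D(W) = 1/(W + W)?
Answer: 99/35 ≈ 2.8286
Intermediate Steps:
D(W) = 1/(2*W)
x = -17
D(2)*(((-1 - 1*(-2)) + 23)/(-18 + x) + 12) = ((½)/2)*(((-1 - 1*(-2)) + 23)/(-18 - 17) + 12) = ((½)*(½))*(((-1 + 2) + 23)/(-35) + 12) = ((1 + 23)*(-1/35) + 12)/4 = (24*(-1/35) + 12)/4 = (-24/35 + 12)/4 = (¼)*(396/35) = 99/35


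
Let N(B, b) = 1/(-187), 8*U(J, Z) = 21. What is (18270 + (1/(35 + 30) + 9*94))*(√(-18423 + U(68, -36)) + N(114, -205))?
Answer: -1242541/12155 + 1242541*I*√294726/260 ≈ -102.22 + 2.5945e+6*I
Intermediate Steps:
U(J, Z) = 21/8 (U(J, Z) = (⅛)*21 = 21/8)
N(B, b) = -1/187
(18270 + (1/(35 + 30) + 9*94))*(√(-18423 + U(68, -36)) + N(114, -205)) = (18270 + (1/(35 + 30) + 9*94))*(√(-18423 + 21/8) - 1/187) = (18270 + (1/65 + 846))*(√(-147363/8) - 1/187) = (18270 + (1/65 + 846))*(I*√294726/4 - 1/187) = (18270 + 54991/65)*(-1/187 + I*√294726/4) = 1242541*(-1/187 + I*√294726/4)/65 = -1242541/12155 + 1242541*I*√294726/260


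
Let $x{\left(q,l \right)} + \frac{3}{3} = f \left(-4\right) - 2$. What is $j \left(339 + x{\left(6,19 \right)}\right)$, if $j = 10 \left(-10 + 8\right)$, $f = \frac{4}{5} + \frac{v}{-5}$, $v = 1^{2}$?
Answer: $-6672$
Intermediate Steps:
$v = 1$
$f = \frac{3}{5}$ ($f = \frac{4}{5} + 1 \frac{1}{-5} = 4 \cdot \frac{1}{5} + 1 \left(- \frac{1}{5}\right) = \frac{4}{5} - \frac{1}{5} = \frac{3}{5} \approx 0.6$)
$j = -20$ ($j = 10 \left(-2\right) = -20$)
$x{\left(q,l \right)} = - \frac{27}{5}$ ($x{\left(q,l \right)} = -1 + \left(\frac{3}{5} \left(-4\right) - 2\right) = -1 - \frac{22}{5} = - \frac{27}{5}$)
$j \left(339 + x{\left(6,19 \right)}\right) = - 20 \left(339 - \frac{27}{5}\right) = \left(-20\right) \frac{1668}{5} = -6672$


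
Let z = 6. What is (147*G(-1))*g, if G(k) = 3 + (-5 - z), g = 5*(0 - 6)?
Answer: 35280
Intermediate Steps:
g = -30 (g = 5*(-6) = -30)
G(k) = -8 (G(k) = 3 + (-5 - 1*6) = 3 + (-5 - 6) = 3 - 11 = -8)
(147*G(-1))*g = (147*(-8))*(-30) = -1176*(-30) = 35280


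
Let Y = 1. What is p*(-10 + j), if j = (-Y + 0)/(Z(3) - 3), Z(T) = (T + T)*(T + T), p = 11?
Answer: -331/3 ≈ -110.33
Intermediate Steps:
Z(T) = 4*T**2 (Z(T) = (2*T)*(2*T) = 4*T**2)
j = -1/33 (j = (-1*1 + 0)/(4*3**2 - 3) = (-1 + 0)/(4*9 - 3) = -1/(36 - 3) = -1/33 ≈ -0.030303)
p*(-10 + j) = 11*(-10 - 1/33) = 11*(-331/33) = -331/3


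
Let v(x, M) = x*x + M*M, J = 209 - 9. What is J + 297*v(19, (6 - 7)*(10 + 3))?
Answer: 157610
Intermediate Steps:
J = 200
v(x, M) = M² + x² (v(x, M) = x² + M² = M² + x²)
J + 297*v(19, (6 - 7)*(10 + 3)) = 200 + 297*(((6 - 7)*(10 + 3))² + 19²) = 200 + 297*((-1*13)² + 361) = 200 + 297*((-13)² + 361) = 200 + 297*(169 + 361) = 200 + 297*530 = 200 + 157410 = 157610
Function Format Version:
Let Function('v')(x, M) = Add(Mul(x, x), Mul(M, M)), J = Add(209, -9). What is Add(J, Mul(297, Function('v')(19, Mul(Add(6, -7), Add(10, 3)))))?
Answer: 157610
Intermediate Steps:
J = 200
Function('v')(x, M) = Add(Pow(M, 2), Pow(x, 2)) (Function('v')(x, M) = Add(Pow(x, 2), Pow(M, 2)) = Add(Pow(M, 2), Pow(x, 2)))
Add(J, Mul(297, Function('v')(19, Mul(Add(6, -7), Add(10, 3))))) = Add(200, Mul(297, Add(Pow(Mul(Add(6, -7), Add(10, 3)), 2), Pow(19, 2)))) = Add(200, Mul(297, Add(Pow(Mul(-1, 13), 2), 361))) = Add(200, Mul(297, Add(Pow(-13, 2), 361))) = Add(200, Mul(297, Add(169, 361))) = Add(200, Mul(297, 530)) = Add(200, 157410) = 157610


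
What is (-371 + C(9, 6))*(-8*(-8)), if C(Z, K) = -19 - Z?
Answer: -25536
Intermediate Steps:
(-371 + C(9, 6))*(-8*(-8)) = (-371 + (-19 - 1*9))*(-8*(-8)) = (-371 + (-19 - 9))*64 = (-371 - 28)*64 = -399*64 = -25536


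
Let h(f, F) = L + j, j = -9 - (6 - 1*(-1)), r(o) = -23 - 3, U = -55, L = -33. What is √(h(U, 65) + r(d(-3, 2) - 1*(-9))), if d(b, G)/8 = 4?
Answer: 5*I*√3 ≈ 8.6602*I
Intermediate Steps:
d(b, G) = 32 (d(b, G) = 8*4 = 32)
r(o) = -26
j = -16 (j = -9 - (6 + 1) = -9 - 1*7 = -9 - 7 = -16)
h(f, F) = -49 (h(f, F) = -33 - 16 = -49)
√(h(U, 65) + r(d(-3, 2) - 1*(-9))) = √(-49 - 26) = √(-75) = 5*I*√3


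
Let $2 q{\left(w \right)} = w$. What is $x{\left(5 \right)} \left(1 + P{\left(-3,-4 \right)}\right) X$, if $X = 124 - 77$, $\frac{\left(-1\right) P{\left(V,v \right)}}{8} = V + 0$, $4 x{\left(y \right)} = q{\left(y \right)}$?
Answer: $\frac{5875}{8} \approx 734.38$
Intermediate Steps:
$q{\left(w \right)} = \frac{w}{2}$
$x{\left(y \right)} = \frac{y}{8}$ ($x{\left(y \right)} = \frac{\frac{1}{2} y}{4} = \frac{y}{8}$)
$P{\left(V,v \right)} = - 8 V$ ($P{\left(V,v \right)} = - 8 \left(V + 0\right) = - 8 V$)
$X = 47$ ($X = 124 - 77 = 47$)
$x{\left(5 \right)} \left(1 + P{\left(-3,-4 \right)}\right) X = \frac{1}{8} \cdot 5 \left(1 - -24\right) 47 = \frac{5 \left(1 + 24\right)}{8} \cdot 47 = \frac{5}{8} \cdot 25 \cdot 47 = \frac{125}{8} \cdot 47 = \frac{5875}{8}$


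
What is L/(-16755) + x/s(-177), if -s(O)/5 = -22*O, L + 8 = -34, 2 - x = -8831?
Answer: -178399/395418 ≈ -0.45117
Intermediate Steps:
x = 8833 (x = 2 - 1*(-8831) = 2 + 8831 = 8833)
L = -42 (L = -8 - 34 = -42)
s(O) = 110*O (s(O) = -(-110)*O = 110*O)
L/(-16755) + x/s(-177) = -42/(-16755) + 8833/((110*(-177))) = -42*(-1/16755) + 8833/(-19470) = 14/5585 + 8833*(-1/19470) = 14/5585 - 803/1770 = -178399/395418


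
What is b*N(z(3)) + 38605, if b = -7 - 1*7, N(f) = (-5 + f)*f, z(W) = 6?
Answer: 38521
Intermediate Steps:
N(f) = f*(-5 + f)
b = -14 (b = -7 - 7 = -14)
b*N(z(3)) + 38605 = -84*(-5 + 6) + 38605 = -84 + 38605 = 38521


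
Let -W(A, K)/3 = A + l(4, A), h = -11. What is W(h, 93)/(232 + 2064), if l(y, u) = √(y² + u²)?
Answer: 33/2296 - 3*√137/2296 ≈ -0.00092078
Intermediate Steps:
l(y, u) = √(u² + y²)
W(A, K) = -3*A - 3*√(16 + A²) (W(A, K) = -3*(A + √(A² + 4²)) = -3*(A + √(A² + 16)) = -3*(A + √(16 + A²)) = -3*A - 3*√(16 + A²))
W(h, 93)/(232 + 2064) = (-3*(-11) - 3*√(16 + (-11)²))/(232 + 2064) = (33 - 3*√(16 + 121))/2296 = (33 - 3*√137)*(1/2296) = 33/2296 - 3*√137/2296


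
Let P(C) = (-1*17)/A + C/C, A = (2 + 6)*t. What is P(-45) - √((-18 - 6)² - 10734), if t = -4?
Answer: 49/32 - I*√10158 ≈ 1.5313 - 100.79*I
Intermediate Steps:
A = -32 (A = (2 + 6)*(-4) = 8*(-4) = -32)
P(C) = 49/32 (P(C) = -1*17/(-32) + C/C = -17*(-1/32) + 1 = 17/32 + 1 = 49/32)
P(-45) - √((-18 - 6)² - 10734) = 49/32 - √((-18 - 6)² - 10734) = 49/32 - √((-24)² - 10734) = 49/32 - √(576 - 10734) = 49/32 - √(-10158) = 49/32 - I*√10158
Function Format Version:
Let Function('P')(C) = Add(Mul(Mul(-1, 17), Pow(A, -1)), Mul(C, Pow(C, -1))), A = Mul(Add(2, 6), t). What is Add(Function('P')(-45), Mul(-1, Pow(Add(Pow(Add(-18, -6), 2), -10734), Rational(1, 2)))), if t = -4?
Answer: Add(Rational(49, 32), Mul(-1, I, Pow(10158, Rational(1, 2)))) ≈ Add(1.5313, Mul(-100.79, I))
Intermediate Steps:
A = -32 (A = Mul(Add(2, 6), -4) = Mul(8, -4) = -32)
Function('P')(C) = Rational(49, 32) (Function('P')(C) = Add(Mul(Mul(-1, 17), Pow(-32, -1)), Mul(C, Pow(C, -1))) = Add(Mul(-17, Rational(-1, 32)), 1) = Add(Rational(17, 32), 1) = Rational(49, 32))
Add(Function('P')(-45), Mul(-1, Pow(Add(Pow(Add(-18, -6), 2), -10734), Rational(1, 2)))) = Add(Rational(49, 32), Mul(-1, Pow(Add(Pow(Add(-18, -6), 2), -10734), Rational(1, 2)))) = Add(Rational(49, 32), Mul(-1, Pow(Add(Pow(-24, 2), -10734), Rational(1, 2)))) = Add(Rational(49, 32), Mul(-1, Pow(Add(576, -10734), Rational(1, 2)))) = Add(Rational(49, 32), Mul(-1, Pow(-10158, Rational(1, 2)))) = Add(Rational(49, 32), Mul(-1, Mul(I, Pow(10158, Rational(1, 2))))) = Add(Rational(49, 32), Mul(-1, I, Pow(10158, Rational(1, 2))))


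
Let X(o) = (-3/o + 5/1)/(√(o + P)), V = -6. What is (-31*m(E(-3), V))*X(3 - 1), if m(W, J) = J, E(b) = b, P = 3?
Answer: 651*√5/5 ≈ 291.14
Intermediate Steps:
X(o) = (5 - 3/o)/√(3 + o) (X(o) = (-3/o + 5/1)/(√(o + 3)) = (-3/o + 5*1)/(√(3 + o)) = (-3/o + 5)/√(3 + o) = (5 - 3/o)/√(3 + o))
(-31*m(E(-3), V))*X(3 - 1) = (-31*(-6))*((-3 + 5*(3 - 1))/((3 - 1)*√(3 + (3 - 1)))) = 186*((-3 + 5*2)/(2*√(3 + 2))) = 186*((-3 + 10)/(2*√5)) = 186*((½)*(√5/5)*7) = 186*(7*√5/10) = 651*√5/5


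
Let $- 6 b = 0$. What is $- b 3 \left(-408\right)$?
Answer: $0$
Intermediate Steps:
$b = 0$ ($b = \left(- \frac{1}{6}\right) 0 = 0$)
$- b 3 \left(-408\right) = \left(-1\right) 0 \cdot 3 \left(-408\right) = 0 \cdot 3 \left(-408\right) = 0 \left(-408\right) = 0$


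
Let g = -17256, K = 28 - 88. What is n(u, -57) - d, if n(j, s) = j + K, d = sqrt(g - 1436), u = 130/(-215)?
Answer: -2606/43 - 2*I*sqrt(4673) ≈ -60.605 - 136.72*I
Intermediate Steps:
u = -26/43 (u = 130*(-1/215) = -26/43 ≈ -0.60465)
K = -60
d = 2*I*sqrt(4673) (d = sqrt(-17256 - 1436) = sqrt(-18692) = 2*I*sqrt(4673) ≈ 136.72*I)
n(j, s) = -60 + j (n(j, s) = j - 60 = -60 + j)
n(u, -57) - d = (-60 - 26/43) - 2*I*sqrt(4673) = -2606/43 - 2*I*sqrt(4673)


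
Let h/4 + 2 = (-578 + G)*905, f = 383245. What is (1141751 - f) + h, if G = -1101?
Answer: -5319482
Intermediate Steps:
h = -6077988 (h = -8 + 4*((-578 - 1101)*905) = -8 + 4*(-1679*905) = -8 + 4*(-1519495) = -8 - 6077980 = -6077988)
(1141751 - f) + h = (1141751 - 1*383245) - 6077988 = (1141751 - 383245) - 6077988 = 758506 - 6077988 = -5319482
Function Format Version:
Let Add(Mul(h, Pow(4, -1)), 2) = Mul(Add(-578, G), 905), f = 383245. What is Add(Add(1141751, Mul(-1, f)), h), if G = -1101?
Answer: -5319482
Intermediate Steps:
h = -6077988 (h = Add(-8, Mul(4, Mul(Add(-578, -1101), 905))) = Add(-8, Mul(4, Mul(-1679, 905))) = Add(-8, Mul(4, -1519495)) = Add(-8, -6077980) = -6077988)
Add(Add(1141751, Mul(-1, f)), h) = Add(Add(1141751, Mul(-1, 383245)), -6077988) = Add(Add(1141751, -383245), -6077988) = Add(758506, -6077988) = -5319482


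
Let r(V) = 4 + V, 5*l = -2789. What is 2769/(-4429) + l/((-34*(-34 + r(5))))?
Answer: -24120731/18823250 ≈ -1.2814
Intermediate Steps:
l = -2789/5 (l = (⅕)*(-2789) = -2789/5 ≈ -557.80)
2769/(-4429) + l/((-34*(-34 + r(5)))) = 2769/(-4429) - 2789*(-1/(34*(-34 + (4 + 5))))/5 = 2769*(-1/4429) - 2789*(-1/(34*(-34 + 9)))/5 = -2769/4429 - 2789/(5*((-34*(-25)))) = -2769/4429 - 2789/5/850 = -2769/4429 - 2789/5*1/850 = -2769/4429 - 2789/4250 = -24120731/18823250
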